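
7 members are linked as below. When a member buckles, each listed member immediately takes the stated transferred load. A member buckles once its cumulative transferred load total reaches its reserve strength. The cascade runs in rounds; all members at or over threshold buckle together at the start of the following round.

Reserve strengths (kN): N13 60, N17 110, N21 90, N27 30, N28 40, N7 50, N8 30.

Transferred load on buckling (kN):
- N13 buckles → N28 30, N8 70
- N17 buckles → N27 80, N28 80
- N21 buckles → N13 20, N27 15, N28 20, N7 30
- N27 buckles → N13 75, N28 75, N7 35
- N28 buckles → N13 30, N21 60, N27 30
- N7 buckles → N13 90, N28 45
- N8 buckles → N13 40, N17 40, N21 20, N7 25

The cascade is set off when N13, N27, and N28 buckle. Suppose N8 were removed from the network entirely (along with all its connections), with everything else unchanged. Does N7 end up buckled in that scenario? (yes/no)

With N8 removed:
Round 1 — N13, N27, N28 buckle (initial).
  N21: +60 → 60 < 90
  N7: +35 → 35 < 50
No further bucklings.

no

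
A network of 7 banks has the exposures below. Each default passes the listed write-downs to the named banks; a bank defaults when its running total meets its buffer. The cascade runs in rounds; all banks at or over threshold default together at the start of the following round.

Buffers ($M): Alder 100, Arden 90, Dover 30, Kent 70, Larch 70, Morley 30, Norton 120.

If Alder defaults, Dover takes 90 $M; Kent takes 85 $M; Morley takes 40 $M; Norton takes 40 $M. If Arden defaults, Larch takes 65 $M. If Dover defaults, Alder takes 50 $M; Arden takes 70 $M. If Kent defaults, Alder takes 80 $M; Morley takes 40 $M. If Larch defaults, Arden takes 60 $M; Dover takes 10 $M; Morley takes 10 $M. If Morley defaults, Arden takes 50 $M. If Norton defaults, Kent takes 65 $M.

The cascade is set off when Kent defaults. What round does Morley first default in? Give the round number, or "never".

Round 1 — Kent defaults (initial).
  Alder: +80 → 80 < 100
  Morley: +40 → 40 ≥ 30
Round 2 — Morley defaults.
  Arden: +50 → 50 < 90
No further defaults.

2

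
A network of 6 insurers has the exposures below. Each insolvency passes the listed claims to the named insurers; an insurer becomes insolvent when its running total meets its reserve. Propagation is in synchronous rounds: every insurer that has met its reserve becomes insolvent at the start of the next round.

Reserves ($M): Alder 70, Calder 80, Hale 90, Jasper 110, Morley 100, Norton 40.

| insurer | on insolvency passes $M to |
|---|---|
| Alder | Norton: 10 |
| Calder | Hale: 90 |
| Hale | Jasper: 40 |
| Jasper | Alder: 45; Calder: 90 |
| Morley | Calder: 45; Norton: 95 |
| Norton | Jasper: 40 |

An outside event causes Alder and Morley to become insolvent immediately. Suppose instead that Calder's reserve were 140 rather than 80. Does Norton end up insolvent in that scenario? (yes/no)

With Calder's reserve at 140:
Round 1 — Alder, Morley become insolvent (initial).
  Calder: +45 → 45 < 140
  Norton: +10+95 → 105 ≥ 40
Round 2 — Norton becomes insolvent.
  Jasper: +40 → 40 < 110
No further insolvencies.

yes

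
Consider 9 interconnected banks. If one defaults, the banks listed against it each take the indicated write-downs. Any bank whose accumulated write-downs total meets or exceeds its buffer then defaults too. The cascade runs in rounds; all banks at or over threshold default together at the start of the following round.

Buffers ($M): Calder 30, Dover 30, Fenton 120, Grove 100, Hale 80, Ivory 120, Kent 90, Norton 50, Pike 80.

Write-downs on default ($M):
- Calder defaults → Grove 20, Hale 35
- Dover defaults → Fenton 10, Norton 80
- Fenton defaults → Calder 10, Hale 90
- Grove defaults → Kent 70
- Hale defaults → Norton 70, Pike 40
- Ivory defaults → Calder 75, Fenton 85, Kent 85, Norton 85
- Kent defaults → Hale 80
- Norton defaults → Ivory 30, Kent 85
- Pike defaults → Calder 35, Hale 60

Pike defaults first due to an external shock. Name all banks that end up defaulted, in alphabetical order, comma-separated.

Calder, Hale, Norton, Pike

Round 1 — Pike defaults (initial).
  Calder: +35 → 35 ≥ 30
  Hale: +60 → 60 < 80
Round 2 — Calder defaults.
  Grove: +20 → 20 < 100
  Hale: +35 → 95 ≥ 80
Round 3 — Hale defaults.
  Norton: +70 → 70 ≥ 50
Round 4 — Norton defaults.
  Ivory: +30 → 30 < 120
  Kent: +85 → 85 < 90
No further defaults.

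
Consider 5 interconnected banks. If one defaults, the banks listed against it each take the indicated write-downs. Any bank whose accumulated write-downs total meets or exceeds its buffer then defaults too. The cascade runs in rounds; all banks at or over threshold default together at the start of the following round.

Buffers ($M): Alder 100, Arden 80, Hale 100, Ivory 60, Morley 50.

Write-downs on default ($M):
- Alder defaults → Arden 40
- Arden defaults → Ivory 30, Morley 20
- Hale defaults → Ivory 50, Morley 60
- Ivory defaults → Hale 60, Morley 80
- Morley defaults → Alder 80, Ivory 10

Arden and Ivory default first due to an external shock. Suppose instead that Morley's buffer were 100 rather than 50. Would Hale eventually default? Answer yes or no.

With Morley's buffer at 100:
Round 1 — Arden, Ivory default (initial).
  Hale: +60 → 60 < 100
  Morley: +20+80 → 100 ≥ 100
Round 2 — Morley defaults.
  Alder: +80 → 80 < 100
No further defaults.

no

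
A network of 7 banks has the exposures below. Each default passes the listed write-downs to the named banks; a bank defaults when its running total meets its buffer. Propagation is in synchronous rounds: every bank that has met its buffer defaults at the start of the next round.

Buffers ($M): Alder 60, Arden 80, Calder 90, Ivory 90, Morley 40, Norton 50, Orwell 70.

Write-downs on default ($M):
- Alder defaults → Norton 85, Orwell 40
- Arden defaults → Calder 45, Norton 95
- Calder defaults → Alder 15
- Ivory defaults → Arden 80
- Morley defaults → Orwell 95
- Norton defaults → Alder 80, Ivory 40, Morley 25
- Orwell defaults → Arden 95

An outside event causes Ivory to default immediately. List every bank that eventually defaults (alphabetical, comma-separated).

Alder, Arden, Ivory, Norton

Round 1 — Ivory defaults (initial).
  Arden: +80 → 80 ≥ 80
Round 2 — Arden defaults.
  Calder: +45 → 45 < 90
  Norton: +95 → 95 ≥ 50
Round 3 — Norton defaults.
  Alder: +80 → 80 ≥ 60
  Morley: +25 → 25 < 40
Round 4 — Alder defaults.
  Orwell: +40 → 40 < 70
No further defaults.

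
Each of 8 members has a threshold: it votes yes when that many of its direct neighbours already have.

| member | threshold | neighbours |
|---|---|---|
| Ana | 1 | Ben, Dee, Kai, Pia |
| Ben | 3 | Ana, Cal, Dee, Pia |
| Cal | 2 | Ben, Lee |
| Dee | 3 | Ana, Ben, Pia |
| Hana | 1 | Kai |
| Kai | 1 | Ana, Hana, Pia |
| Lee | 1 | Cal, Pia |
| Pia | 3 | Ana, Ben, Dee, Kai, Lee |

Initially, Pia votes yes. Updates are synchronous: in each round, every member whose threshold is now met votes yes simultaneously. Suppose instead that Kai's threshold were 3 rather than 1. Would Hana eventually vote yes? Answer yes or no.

no

With Kai's threshold at 3:
Round 1 — Pia votes yes (initial).
Round 2 — checking thresholds:
  Ana: 1 of 4 neighbours ≥ 1, votes yes.
  Ben: 1 of 4 neighbours < 3, below threshold.
  Dee: 1 of 3 neighbours < 3, below threshold.
  Kai: 1 of 3 neighbours < 3, below threshold.
  Lee: 1 of 2 neighbours ≥ 1, votes yes.
Round 3 — no new yes votes; cascade stops.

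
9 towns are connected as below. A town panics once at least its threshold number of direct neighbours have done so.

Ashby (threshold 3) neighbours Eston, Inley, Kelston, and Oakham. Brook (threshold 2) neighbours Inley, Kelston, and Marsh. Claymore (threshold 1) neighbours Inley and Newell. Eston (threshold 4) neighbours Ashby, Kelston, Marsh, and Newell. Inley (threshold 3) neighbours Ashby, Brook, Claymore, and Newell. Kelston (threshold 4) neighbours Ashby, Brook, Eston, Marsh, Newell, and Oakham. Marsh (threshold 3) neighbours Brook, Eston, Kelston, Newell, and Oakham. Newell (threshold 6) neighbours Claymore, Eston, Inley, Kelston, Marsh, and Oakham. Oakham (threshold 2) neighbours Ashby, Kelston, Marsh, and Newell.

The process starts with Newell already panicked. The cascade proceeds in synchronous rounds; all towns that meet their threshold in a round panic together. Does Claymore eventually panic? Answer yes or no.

yes

Round 1 — Newell panics (initial).
Round 2 — checking thresholds:
  Claymore: 1 of 2 neighbours ≥ 1, panics.
  Eston: 1 of 4 neighbours < 4, not yet.
  Inley: 1 of 4 neighbours < 3, not yet.
  Kelston: 1 of 6 neighbours < 4, not yet.
  Marsh: 1 of 5 neighbours < 3, not yet.
  Oakham: 1 of 4 neighbours < 2, not yet.
Round 3 — no new panics; cascade stops.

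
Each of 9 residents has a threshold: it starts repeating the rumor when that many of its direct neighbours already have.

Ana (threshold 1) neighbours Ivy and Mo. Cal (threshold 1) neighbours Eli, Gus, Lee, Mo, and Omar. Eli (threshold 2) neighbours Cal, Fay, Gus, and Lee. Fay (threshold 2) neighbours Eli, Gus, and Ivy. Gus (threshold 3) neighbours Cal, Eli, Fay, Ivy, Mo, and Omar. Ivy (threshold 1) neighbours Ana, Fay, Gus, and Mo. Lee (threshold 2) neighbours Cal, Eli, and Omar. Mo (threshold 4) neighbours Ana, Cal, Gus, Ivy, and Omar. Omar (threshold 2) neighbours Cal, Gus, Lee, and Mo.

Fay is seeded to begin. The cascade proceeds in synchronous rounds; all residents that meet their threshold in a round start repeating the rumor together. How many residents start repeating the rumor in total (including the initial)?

Round 1 — Fay starts repeating the rumor (initial).
Round 2 — checking thresholds:
  Eli: 1 of 4 neighbours < 2, not yet.
  Gus: 1 of 6 neighbours < 3, not yet.
  Ivy: 1 of 4 neighbours ≥ 1, starts repeating the rumor.
Round 3 — checking thresholds:
  Ana: 1 of 2 neighbours ≥ 1, starts repeating the rumor.
  Eli: 1 of 4 neighbours < 2, not yet.
  Gus: 2 of 6 neighbours < 3, not yet.
  Mo: 1 of 5 neighbours < 4, not yet.
Round 4 — no new spreads; cascade stops.

3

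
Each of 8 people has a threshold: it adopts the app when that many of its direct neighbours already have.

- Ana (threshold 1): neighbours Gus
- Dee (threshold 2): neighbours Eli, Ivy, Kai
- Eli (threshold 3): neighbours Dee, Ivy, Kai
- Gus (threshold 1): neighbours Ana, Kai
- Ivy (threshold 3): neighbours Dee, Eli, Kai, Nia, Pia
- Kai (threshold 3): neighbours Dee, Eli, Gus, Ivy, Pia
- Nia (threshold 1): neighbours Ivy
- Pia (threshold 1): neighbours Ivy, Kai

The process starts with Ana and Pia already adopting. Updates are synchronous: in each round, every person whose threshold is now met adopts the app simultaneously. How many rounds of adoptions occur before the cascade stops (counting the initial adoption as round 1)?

Round 1 — Ana, Pia adopt the app (initial).
Round 2 — checking thresholds:
  Gus: 1 of 2 neighbours ≥ 1, adopts the app.
  Ivy: 1 of 5 neighbours < 3, below threshold.
  Kai: 1 of 5 neighbours < 3, below threshold.
Round 3 — no new adoptions; cascade stops.

2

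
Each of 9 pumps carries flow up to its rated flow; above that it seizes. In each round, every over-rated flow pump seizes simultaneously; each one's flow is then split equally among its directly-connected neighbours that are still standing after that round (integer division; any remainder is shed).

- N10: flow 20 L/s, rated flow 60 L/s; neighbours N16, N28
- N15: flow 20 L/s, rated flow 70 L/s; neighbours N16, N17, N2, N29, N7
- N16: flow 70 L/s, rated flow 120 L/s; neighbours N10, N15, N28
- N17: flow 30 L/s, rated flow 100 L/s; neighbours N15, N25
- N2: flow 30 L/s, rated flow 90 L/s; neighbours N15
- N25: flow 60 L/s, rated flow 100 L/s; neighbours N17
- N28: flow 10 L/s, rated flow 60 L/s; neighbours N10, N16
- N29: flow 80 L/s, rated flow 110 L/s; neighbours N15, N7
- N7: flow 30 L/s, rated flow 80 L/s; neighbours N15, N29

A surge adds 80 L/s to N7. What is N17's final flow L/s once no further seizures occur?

55

Round 1 — N7 at 110 > 80. N7 seizes.
  N7 sheds 110 L/s to N15, N29: 55 each.
    N15: 20+55 = 75 > 70
    N29: 80+55 = 135 > 110
Round 2 — N15, N29 seize.
  N15 sheds 75 L/s to N16, N17, N2: 25 each.
    N16: 70+25 = 95 ≤ 120
    N17: 30+25 = 55 ≤ 100
    N2: 30+25 = 55 ≤ 90
  N29 sheds 135 L/s: no online neighbours, lost.
No further seizures.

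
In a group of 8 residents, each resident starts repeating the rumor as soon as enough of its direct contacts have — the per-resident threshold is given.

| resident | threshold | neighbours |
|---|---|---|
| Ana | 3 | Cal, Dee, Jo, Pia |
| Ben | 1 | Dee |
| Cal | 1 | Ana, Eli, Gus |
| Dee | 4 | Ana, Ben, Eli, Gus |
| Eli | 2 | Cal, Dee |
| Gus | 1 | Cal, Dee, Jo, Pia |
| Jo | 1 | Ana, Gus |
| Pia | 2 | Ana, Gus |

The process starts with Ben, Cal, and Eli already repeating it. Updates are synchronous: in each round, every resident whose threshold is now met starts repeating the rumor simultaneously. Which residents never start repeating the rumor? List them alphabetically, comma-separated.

Ana, Dee, Pia

Round 1 — Ben, Cal, Eli start repeating the rumor (initial).
Round 2 — checking thresholds:
  Ana: 1 of 4 neighbours < 3, holds.
  Dee: 2 of 4 neighbours < 4, holds.
  Gus: 1 of 4 neighbours ≥ 1, starts repeating the rumor.
Round 3 — checking thresholds:
  Ana: 1 of 4 neighbours < 3, holds.
  Dee: 3 of 4 neighbours < 4, holds.
  Jo: 1 of 2 neighbours ≥ 1, starts repeating the rumor.
  Pia: 1 of 2 neighbours < 2, holds.
Round 4 — no new spreads; cascade stops.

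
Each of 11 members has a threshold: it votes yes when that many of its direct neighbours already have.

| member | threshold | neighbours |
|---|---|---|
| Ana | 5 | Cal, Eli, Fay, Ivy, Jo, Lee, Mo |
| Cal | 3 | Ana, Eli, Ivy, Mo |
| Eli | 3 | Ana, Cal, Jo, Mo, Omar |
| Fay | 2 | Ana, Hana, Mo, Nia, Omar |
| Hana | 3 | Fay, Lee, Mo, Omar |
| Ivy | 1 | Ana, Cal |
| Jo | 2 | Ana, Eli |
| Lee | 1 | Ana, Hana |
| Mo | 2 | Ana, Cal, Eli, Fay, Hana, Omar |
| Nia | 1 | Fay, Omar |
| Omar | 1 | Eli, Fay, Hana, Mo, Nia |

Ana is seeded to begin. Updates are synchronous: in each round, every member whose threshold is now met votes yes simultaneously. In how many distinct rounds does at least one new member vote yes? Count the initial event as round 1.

2

Round 1 — Ana votes yes (initial).
Round 2 — checking thresholds:
  Cal: 1 of 4 neighbours < 3, holds.
  Eli: 1 of 5 neighbours < 3, holds.
  Fay: 1 of 5 neighbours < 2, holds.
  Ivy: 1 of 2 neighbours ≥ 1, votes yes.
  Jo: 1 of 2 neighbours < 2, holds.
  Lee: 1 of 2 neighbours ≥ 1, votes yes.
  Mo: 1 of 6 neighbours < 2, holds.
Round 3 — no new yes votes; cascade stops.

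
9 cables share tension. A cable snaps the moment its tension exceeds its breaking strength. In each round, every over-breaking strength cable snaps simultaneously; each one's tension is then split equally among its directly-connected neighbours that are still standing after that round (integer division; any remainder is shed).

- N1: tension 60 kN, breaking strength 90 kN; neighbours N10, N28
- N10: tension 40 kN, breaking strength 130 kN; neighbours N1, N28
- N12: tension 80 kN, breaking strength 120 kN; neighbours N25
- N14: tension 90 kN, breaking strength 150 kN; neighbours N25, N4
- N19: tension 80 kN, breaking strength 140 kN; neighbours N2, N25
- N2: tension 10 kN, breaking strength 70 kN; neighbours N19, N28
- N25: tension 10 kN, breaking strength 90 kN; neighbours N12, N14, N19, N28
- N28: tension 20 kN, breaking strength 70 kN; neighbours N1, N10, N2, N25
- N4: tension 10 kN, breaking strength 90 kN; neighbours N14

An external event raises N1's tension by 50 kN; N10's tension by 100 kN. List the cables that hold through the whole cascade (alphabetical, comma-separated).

Round 1 — N1 at 110 > 90; N10 at 140 > 130. N1, N10 snap.
  N1 sheds 110 kN to N28: 110 each.
    N28: 20+110 = 130 > 70
  N10 sheds 140 kN to N28: 140 each.
    N28: 130+140 = 270 > 70
Round 2 — N28 snaps.
  N28 sheds 270 kN to N2, N25: 135 each.
    N2: 10+135 = 145 > 70
    N25: 10+135 = 145 > 90
Round 3 — N2, N25 snap.
  N2 sheds 145 kN to N19: 145 each.
    N19: 80+145 = 225 > 140
  N25 sheds 145 kN to N12, N14, N19: 48 each (1 lost).
    N12: 80+48 = 128 > 120
    N14: 90+48 = 138 ≤ 150
    N19: 225+48 = 273 > 140
Round 4 — N12, N19 snap.
  N12 sheds 128 kN: no online neighbours, lost.
  N19 sheds 273 kN: no online neighbours, lost.
No further breaks.

N14, N4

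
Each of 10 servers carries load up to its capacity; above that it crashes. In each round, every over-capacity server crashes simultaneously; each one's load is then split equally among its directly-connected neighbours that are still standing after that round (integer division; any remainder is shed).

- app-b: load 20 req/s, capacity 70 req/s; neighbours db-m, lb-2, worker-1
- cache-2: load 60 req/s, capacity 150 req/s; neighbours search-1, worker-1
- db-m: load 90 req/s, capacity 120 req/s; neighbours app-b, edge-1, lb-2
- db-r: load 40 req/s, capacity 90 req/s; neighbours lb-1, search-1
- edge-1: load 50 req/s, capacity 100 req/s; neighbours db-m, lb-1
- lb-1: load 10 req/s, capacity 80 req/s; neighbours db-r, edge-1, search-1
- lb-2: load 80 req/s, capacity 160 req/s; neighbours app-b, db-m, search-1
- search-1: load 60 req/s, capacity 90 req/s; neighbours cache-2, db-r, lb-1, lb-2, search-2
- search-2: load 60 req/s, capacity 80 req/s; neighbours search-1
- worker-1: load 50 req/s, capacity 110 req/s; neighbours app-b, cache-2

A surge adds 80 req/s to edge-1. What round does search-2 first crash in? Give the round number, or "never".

6

Round 1 — edge-1 at 130 > 100. edge-1 crashes.
  edge-1 sheds 130 req/s to db-m, lb-1: 65 each.
    db-m: 90+65 = 155 > 120
    lb-1: 10+65 = 75 ≤ 80
Round 2 — db-m crashes.
  db-m sheds 155 req/s to app-b, lb-2: 77 each (1 lost).
    app-b: 20+77 = 97 > 70
    lb-2: 80+77 = 157 ≤ 160
Round 3 — app-b crashes.
  app-b sheds 97 req/s to lb-2, worker-1: 48 each (1 lost).
    lb-2: 157+48 = 205 > 160
    worker-1: 50+48 = 98 ≤ 110
Round 4 — lb-2 crashes.
  lb-2 sheds 205 req/s to search-1: 205 each.
    search-1: 60+205 = 265 > 90
Round 5 — search-1 crashes.
  search-1 sheds 265 req/s to cache-2, db-r, lb-1, search-2: 66 each (1 lost).
    cache-2: 60+66 = 126 ≤ 150
    db-r: 40+66 = 106 > 90
    lb-1: 75+66 = 141 > 80
    search-2: 60+66 = 126 > 80
Round 6 — db-r, lb-1, search-2 crash.
  db-r sheds 106 req/s: no online neighbours, lost.
  lb-1 sheds 141 req/s: no online neighbours, lost.
  search-2 sheds 126 req/s: no online neighbours, lost.
No further crashes.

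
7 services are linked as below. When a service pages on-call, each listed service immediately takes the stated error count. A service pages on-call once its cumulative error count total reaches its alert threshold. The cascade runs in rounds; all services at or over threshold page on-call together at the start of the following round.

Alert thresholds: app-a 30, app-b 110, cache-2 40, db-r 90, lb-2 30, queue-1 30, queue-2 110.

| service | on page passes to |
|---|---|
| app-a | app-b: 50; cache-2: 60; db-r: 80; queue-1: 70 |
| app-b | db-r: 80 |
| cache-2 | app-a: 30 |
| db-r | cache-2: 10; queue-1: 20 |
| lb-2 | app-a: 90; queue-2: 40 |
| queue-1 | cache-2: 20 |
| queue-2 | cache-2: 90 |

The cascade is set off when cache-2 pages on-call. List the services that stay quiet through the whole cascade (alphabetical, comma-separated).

app-b, db-r, lb-2, queue-2

Round 1 — cache-2 pages on-call (initial).
  app-a: +30 → 30 ≥ 30
Round 2 — app-a pages on-call.
  app-b: +50 → 50 < 110
  db-r: +80 → 80 < 90
  queue-1: +70 → 70 ≥ 30
Round 3 — queue-1 pages on-call.
No further pages.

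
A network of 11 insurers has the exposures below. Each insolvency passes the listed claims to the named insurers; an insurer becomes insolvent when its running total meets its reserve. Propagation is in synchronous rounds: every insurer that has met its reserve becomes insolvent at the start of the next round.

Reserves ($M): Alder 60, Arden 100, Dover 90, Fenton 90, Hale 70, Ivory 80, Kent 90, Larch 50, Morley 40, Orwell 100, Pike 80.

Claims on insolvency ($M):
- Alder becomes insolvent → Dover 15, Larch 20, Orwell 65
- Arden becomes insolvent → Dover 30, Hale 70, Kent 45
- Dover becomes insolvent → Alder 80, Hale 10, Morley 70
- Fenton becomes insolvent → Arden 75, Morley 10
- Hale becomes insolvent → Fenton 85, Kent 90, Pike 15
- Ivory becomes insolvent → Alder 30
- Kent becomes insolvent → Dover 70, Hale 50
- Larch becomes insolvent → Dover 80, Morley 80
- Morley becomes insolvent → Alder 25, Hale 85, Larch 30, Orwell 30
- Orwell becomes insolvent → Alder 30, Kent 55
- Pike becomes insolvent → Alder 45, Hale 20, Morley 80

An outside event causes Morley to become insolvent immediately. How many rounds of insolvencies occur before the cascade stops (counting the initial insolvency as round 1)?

3

Round 1 — Morley becomes insolvent (initial).
  Alder: +25 → 25 < 60
  Hale: +85 → 85 ≥ 70
  Larch: +30 → 30 < 50
  Orwell: +30 → 30 < 100
Round 2 — Hale becomes insolvent.
  Fenton: +85 → 85 < 90
  Kent: +90 → 90 ≥ 90
  Pike: +15 → 15 < 80
Round 3 — Kent becomes insolvent.
  Dover: +70 → 70 < 90
No further insolvencies.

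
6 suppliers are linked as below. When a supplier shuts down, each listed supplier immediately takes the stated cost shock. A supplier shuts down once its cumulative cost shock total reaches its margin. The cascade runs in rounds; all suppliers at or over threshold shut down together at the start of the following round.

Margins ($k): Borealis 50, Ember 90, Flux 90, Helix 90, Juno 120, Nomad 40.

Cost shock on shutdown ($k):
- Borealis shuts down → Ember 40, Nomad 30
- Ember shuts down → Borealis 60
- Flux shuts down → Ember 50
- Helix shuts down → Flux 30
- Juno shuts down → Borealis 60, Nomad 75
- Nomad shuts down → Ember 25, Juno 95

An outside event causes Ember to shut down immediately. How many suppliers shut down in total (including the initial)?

2

Round 1 — Ember shuts down (initial).
  Borealis: +60 → 60 ≥ 50
Round 2 — Borealis shuts down.
  Nomad: +30 → 30 < 40
No further shutdowns.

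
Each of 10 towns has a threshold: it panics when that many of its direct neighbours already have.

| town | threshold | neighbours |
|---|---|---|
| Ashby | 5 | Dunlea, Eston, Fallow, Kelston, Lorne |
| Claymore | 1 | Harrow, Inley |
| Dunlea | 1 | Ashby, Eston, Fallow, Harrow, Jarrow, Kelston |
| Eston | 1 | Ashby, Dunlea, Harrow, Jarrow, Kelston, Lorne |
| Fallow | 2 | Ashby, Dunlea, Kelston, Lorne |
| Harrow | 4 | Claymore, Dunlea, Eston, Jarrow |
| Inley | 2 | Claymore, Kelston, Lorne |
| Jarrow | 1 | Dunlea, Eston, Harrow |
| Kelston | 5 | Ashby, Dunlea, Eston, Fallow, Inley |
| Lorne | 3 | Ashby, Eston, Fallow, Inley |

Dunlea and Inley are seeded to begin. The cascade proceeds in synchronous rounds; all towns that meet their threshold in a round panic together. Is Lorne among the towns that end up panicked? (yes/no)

no

Round 1 — Dunlea, Inley panic (initial).
Round 2 — checking thresholds:
  Ashby: 1 of 5 neighbours < 5, not yet.
  Claymore: 1 of 2 neighbours ≥ 1, panics.
  Eston: 1 of 6 neighbours ≥ 1, panics.
  Fallow: 1 of 4 neighbours < 2, not yet.
  Harrow: 1 of 4 neighbours < 4, not yet.
  Jarrow: 1 of 3 neighbours ≥ 1, panics.
  Kelston: 2 of 5 neighbours < 5, not yet.
  Lorne: 1 of 4 neighbours < 3, not yet.
Round 3 — checking thresholds:
  Ashby: 2 of 5 neighbours < 5, not yet.
  Fallow: 1 of 4 neighbours < 2, not yet.
  Harrow: 4 of 4 neighbours ≥ 4, panics.
  Kelston: 3 of 5 neighbours < 5, not yet.
  Lorne: 2 of 4 neighbours < 3, not yet.
Round 4 — no new panics; cascade stops.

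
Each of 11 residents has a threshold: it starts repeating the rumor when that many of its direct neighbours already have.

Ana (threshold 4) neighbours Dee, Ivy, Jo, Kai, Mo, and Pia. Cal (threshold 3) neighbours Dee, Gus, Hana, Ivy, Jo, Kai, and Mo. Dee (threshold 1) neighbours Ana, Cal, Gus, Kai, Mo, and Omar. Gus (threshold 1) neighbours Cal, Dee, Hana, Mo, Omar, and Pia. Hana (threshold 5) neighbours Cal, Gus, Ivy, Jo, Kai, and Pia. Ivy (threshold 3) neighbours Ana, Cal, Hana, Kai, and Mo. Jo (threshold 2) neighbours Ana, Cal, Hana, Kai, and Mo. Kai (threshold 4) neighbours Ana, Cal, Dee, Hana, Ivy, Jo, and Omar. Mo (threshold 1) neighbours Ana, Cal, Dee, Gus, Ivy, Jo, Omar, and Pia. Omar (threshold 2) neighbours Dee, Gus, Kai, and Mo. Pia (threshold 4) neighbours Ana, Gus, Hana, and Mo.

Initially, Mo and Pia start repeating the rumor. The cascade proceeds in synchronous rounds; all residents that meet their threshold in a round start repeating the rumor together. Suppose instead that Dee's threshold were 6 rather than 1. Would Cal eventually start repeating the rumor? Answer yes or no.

no

With Dee's threshold at 6:
Round 1 — Mo, Pia start repeating the rumor (initial).
Round 2 — checking thresholds:
  Ana: 2 of 6 neighbours < 4, holds.
  Cal: 1 of 7 neighbours < 3, holds.
  Dee: 1 of 6 neighbours < 6, holds.
  Gus: 2 of 6 neighbours ≥ 1, starts repeating the rumor.
  Hana: 1 of 6 neighbours < 5, holds.
  Ivy: 1 of 5 neighbours < 3, holds.
  Jo: 1 of 5 neighbours < 2, holds.
  Omar: 1 of 4 neighbours < 2, holds.
Round 3 — checking thresholds:
  Ana: 2 of 6 neighbours < 4, holds.
  Cal: 2 of 7 neighbours < 3, holds.
  Dee: 2 of 6 neighbours < 6, holds.
  Hana: 2 of 6 neighbours < 5, holds.
  Ivy: 1 of 5 neighbours < 3, holds.
  Jo: 1 of 5 neighbours < 2, holds.
  Omar: 2 of 4 neighbours ≥ 2, starts repeating the rumor.
Round 4 — no new spreads; cascade stops.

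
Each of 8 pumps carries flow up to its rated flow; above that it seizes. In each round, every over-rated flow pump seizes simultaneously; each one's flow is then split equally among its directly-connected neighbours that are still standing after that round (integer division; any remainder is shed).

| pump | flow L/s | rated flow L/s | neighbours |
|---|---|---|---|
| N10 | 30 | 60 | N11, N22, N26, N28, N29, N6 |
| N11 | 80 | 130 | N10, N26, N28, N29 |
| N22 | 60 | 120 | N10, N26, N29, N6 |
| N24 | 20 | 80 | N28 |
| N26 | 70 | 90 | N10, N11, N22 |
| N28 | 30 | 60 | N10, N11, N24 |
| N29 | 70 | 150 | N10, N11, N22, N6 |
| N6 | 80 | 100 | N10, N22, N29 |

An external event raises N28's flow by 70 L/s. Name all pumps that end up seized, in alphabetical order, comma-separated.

Round 1 — N28 at 100 > 60. N28 seizes.
  N28 sheds 100 L/s to N10, N11, N24: 33 each (1 lost).
    N10: 30+33 = 63 > 60
    N11: 80+33 = 113 ≤ 130
    N24: 20+33 = 53 ≤ 80
Round 2 — N10 seizes.
  N10 sheds 63 L/s to N11, N22, N26, N29, N6: 12 each (3 lost).
    N11: 113+12 = 125 ≤ 130
    N22: 60+12 = 72 ≤ 120
    N26: 70+12 = 82 ≤ 90
    N29: 70+12 = 82 ≤ 150
    N6: 80+12 = 92 ≤ 100
No further seizures.

N10, N28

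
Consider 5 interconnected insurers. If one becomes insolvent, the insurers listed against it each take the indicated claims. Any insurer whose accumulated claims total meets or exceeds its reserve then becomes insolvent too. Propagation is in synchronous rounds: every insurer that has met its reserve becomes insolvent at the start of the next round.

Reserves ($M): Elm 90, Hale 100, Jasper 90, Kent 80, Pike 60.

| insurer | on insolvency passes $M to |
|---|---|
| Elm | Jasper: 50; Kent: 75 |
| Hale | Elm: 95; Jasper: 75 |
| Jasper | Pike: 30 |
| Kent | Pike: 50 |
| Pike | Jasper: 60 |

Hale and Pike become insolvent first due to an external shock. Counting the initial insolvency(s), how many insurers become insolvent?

Round 1 — Hale, Pike become insolvent (initial).
  Elm: +95 → 95 ≥ 90
  Jasper: +75+60 → 135 ≥ 90
Round 2 — Elm, Jasper become insolvent.
  Kent: +75 → 75 < 80
No further insolvencies.

4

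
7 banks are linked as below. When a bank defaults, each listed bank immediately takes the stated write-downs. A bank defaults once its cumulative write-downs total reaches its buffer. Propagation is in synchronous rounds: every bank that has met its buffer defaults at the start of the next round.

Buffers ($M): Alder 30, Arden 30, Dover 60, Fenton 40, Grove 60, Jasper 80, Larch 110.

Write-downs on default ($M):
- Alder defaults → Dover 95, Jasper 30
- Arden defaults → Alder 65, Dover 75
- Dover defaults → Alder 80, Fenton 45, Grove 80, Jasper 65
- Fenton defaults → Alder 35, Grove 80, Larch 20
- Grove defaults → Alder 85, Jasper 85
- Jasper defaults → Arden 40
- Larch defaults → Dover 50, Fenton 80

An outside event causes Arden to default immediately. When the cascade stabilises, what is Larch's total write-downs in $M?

20

Round 1 — Arden defaults (initial).
  Alder: +65 → 65 ≥ 30
  Dover: +75 → 75 ≥ 60
Round 2 — Alder, Dover default.
  Fenton: +45 → 45 ≥ 40
  Grove: +80 → 80 ≥ 60
  Jasper: +30+65 → 95 ≥ 80
Round 3 — Fenton, Grove, Jasper default.
  Larch: +20 → 20 < 110
No further defaults.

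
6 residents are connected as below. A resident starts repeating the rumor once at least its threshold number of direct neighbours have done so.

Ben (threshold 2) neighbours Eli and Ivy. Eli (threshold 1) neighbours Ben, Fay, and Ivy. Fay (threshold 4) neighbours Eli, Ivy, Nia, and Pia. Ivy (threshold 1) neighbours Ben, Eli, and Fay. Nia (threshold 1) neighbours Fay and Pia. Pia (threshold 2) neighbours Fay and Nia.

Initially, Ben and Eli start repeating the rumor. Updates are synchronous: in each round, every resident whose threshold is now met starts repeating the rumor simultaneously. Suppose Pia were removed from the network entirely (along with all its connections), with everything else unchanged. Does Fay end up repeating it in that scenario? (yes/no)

no

With Pia removed:
Round 1 — Ben, Eli start repeating the rumor (initial).
Round 2 — checking thresholds:
  Fay: 1 of 3 neighbours < 4, below threshold.
  Ivy: 2 of 3 neighbours ≥ 1, starts repeating the rumor.
Round 3 — no new spreads; cascade stops.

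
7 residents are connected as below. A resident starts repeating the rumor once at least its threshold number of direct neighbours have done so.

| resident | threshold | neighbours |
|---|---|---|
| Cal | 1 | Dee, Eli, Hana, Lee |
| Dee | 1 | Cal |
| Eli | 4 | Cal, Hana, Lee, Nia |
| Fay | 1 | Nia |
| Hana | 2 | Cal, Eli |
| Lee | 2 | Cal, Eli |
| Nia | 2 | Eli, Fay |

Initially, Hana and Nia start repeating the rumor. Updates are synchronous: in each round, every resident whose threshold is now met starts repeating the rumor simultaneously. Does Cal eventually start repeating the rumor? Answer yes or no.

yes

Round 1 — Hana, Nia start repeating the rumor (initial).
Round 2 — checking thresholds:
  Cal: 1 of 4 neighbours ≥ 1, starts repeating the rumor.
  Eli: 2 of 4 neighbours < 4, below threshold.
  Fay: 1 of 1 neighbours ≥ 1, starts repeating the rumor.
Round 3 — checking thresholds:
  Dee: 1 of 1 neighbours ≥ 1, starts repeating the rumor.
  Eli: 3 of 4 neighbours < 4, below threshold.
  Lee: 1 of 2 neighbours < 2, below threshold.
Round 4 — no new spreads; cascade stops.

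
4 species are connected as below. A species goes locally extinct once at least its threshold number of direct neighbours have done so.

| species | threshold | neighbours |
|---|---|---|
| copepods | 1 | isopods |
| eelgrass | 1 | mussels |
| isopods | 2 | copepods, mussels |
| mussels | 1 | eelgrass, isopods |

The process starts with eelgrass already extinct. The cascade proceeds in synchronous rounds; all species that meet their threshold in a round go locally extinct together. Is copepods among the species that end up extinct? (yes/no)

Round 1 — eelgrass goes locally extinct (initial).
Round 2 — checking thresholds:
  mussels: 1 of 2 neighbours ≥ 1, goes locally extinct.
Round 3 — no new extinctions; cascade stops.

no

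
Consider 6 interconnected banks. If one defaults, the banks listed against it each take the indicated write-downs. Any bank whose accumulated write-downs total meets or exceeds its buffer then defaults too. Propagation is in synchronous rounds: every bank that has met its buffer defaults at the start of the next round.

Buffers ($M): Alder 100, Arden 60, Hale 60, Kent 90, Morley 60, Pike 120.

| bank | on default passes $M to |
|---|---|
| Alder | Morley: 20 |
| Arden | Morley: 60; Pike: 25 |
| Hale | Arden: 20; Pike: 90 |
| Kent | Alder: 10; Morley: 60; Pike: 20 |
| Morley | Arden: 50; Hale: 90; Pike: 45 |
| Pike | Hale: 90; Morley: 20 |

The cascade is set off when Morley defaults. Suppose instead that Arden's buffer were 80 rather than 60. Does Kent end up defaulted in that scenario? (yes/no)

With Arden's buffer at 80:
Round 1 — Morley defaults (initial).
  Arden: +50 → 50 < 80
  Hale: +90 → 90 ≥ 60
  Pike: +45 → 45 < 120
Round 2 — Hale defaults.
  Arden: +20 → 70 < 80
  Pike: +90 → 135 ≥ 120
Round 3 — Pike defaults.
No further defaults.

no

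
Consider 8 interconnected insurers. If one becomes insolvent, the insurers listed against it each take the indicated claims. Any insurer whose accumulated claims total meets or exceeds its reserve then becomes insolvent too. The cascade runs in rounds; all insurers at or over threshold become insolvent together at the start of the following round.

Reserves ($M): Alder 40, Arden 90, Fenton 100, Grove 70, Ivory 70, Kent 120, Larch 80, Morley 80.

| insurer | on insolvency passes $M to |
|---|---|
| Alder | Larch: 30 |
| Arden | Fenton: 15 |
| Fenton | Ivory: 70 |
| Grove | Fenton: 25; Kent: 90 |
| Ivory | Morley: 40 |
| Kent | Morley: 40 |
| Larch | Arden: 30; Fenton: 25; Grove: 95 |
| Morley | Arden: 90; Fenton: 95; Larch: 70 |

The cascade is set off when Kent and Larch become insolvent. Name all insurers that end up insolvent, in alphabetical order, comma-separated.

Grove, Kent, Larch

Round 1 — Kent, Larch become insolvent (initial).
  Arden: +30 → 30 < 90
  Fenton: +25 → 25 < 100
  Grove: +95 → 95 ≥ 70
  Morley: +40 → 40 < 80
Round 2 — Grove becomes insolvent.
  Fenton: +25 → 50 < 100
No further insolvencies.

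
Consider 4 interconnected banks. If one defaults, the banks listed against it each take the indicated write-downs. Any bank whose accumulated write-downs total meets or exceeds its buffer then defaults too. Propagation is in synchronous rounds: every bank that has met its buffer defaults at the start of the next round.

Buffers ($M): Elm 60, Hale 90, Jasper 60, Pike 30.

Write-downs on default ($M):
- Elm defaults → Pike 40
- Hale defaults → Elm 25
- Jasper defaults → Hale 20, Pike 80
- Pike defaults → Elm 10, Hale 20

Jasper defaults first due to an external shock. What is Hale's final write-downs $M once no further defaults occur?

40

Round 1 — Jasper defaults (initial).
  Hale: +20 → 20 < 90
  Pike: +80 → 80 ≥ 30
Round 2 — Pike defaults.
  Elm: +10 → 10 < 60
  Hale: +20 → 40 < 90
No further defaults.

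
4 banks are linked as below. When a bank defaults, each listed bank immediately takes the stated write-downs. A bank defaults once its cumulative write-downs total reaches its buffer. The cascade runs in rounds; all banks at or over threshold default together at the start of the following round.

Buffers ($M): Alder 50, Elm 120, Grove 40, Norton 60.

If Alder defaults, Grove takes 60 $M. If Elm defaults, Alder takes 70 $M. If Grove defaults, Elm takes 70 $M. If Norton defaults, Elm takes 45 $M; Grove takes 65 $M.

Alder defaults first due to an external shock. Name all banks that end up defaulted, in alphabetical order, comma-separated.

Alder, Grove

Round 1 — Alder defaults (initial).
  Grove: +60 → 60 ≥ 40
Round 2 — Grove defaults.
  Elm: +70 → 70 < 120
No further defaults.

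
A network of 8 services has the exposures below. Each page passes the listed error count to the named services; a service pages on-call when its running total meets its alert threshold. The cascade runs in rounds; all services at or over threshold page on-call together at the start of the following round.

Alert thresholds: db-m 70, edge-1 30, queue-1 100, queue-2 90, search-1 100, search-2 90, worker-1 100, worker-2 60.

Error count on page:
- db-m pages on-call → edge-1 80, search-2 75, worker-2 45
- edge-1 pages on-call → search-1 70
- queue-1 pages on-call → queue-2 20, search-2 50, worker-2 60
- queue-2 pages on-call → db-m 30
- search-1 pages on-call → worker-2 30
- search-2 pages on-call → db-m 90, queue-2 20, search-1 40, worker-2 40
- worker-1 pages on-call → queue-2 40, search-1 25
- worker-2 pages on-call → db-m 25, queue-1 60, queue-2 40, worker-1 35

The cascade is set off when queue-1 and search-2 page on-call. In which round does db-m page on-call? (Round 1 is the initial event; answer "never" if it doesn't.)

Round 1 — queue-1, search-2 page on-call (initial).
  db-m: +90 → 90 ≥ 70
  queue-2: +20+20 → 40 < 90
  search-1: +40 → 40 < 100
  worker-2: +60+40 → 100 ≥ 60
Round 2 — db-m, worker-2 page on-call.
  edge-1: +80 → 80 ≥ 30
  queue-2: +40 → 80 < 90
  worker-1: +35 → 35 < 100
Round 3 — edge-1 pages on-call.
  search-1: +70 → 110 ≥ 100
Round 4 — search-1 pages on-call.
No further pages.

2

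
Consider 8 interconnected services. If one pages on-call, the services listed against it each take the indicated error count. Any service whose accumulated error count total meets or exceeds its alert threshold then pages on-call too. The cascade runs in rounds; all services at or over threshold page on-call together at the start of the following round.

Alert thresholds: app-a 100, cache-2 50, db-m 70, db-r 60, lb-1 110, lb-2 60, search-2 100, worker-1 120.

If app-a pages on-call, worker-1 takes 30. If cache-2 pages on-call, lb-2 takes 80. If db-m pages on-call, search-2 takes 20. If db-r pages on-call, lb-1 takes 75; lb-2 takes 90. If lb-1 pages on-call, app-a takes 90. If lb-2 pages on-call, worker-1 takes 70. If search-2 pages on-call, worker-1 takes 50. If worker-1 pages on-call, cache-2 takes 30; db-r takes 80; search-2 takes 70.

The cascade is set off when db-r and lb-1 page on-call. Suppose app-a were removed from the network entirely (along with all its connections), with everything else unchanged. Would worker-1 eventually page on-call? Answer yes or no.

With app-a removed:
Round 1 — db-r, lb-1 page on-call (initial).
  lb-2: +90 → 90 ≥ 60
Round 2 — lb-2 pages on-call.
  worker-1: +70 → 70 < 120
No further pages.

no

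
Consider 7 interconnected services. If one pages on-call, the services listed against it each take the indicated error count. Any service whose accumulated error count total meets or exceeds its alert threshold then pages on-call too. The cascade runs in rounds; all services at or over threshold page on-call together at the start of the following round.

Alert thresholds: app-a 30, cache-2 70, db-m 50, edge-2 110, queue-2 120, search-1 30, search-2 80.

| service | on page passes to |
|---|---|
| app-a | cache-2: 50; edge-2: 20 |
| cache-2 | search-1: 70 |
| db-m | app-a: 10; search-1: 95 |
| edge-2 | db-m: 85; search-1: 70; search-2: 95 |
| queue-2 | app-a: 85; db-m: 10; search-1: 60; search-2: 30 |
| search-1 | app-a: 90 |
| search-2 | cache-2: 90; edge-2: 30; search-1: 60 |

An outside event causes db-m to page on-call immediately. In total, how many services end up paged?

Round 1 — db-m pages on-call (initial).
  app-a: +10 → 10 < 30
  search-1: +95 → 95 ≥ 30
Round 2 — search-1 pages on-call.
  app-a: +90 → 100 ≥ 30
Round 3 — app-a pages on-call.
  cache-2: +50 → 50 < 70
  edge-2: +20 → 20 < 110
No further pages.

3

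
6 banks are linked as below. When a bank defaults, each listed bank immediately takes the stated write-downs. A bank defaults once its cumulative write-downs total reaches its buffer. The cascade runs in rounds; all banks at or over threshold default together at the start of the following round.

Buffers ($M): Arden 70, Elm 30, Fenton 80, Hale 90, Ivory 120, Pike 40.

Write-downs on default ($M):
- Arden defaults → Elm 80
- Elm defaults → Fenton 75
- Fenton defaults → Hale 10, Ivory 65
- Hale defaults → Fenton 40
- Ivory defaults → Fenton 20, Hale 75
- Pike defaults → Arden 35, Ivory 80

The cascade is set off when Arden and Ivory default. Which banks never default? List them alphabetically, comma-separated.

Round 1 — Arden, Ivory default (initial).
  Elm: +80 → 80 ≥ 30
  Fenton: +20 → 20 < 80
  Hale: +75 → 75 < 90
Round 2 — Elm defaults.
  Fenton: +75 → 95 ≥ 80
Round 3 — Fenton defaults.
  Hale: +10 → 85 < 90
No further defaults.

Hale, Pike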